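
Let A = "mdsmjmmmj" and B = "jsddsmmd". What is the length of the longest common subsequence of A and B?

4

A longest common subsequence is dsmm (length 4); the LCS DP confirms no longer common subsequence exists.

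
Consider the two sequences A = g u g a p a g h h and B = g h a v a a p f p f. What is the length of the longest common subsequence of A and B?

A longest common subsequence is gap (length 3); the LCS DP confirms no longer common subsequence exists.

3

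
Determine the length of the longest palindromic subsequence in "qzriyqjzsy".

3

One longest palindromic subsequence is ysy (positions 5,9,10); it reads the same forward and backward, and the interval DP gives dp[1][10] = 3.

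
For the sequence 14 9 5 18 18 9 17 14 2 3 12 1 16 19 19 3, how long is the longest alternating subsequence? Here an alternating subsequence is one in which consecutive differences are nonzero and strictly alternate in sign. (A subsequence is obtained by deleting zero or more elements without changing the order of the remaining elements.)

A longest alternating subsequence is 14, 9, 18, 9, 17, 2, 3, 1, 16, 3 (positions 1,2,4,6,7,9,10,12,13,16); its 9 consecutive differences strictly alternate in sign, and length 10 is optimal.

10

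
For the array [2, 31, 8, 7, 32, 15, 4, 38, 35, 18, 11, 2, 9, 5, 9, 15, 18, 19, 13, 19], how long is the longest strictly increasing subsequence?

Scanning left to right, the best length ending at each element is: 2→1, 31→2, 8→2, 7→2, 32→3, 15→3, 4→2, 38→4, 35→4, 18→4, 11→3, 2→1, 9→3, 5→3, 9→4, 15→5, 18→6, 19→7, 13→5, 19→7.
So the longest increasing subsequence has length 7, e.g. 2, 4, 5, 9, 15, 18, 19.

7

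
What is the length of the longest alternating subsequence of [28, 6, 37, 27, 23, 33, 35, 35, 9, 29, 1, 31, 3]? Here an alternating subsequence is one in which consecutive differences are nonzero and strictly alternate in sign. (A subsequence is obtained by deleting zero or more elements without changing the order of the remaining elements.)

10

Track the best alternating length ending on an up-step vs a down-step at each position: up/down = 1/1, 1/2, 3/1, 3/4, 3/4, 5/4, 5/4, 5/4, 3/6, 7/6, 1/8, 9/6, 9/10.
The maximum over both is 10; one such subsequence is 28, 6, 37, 27, 33, 9, 29, 1, 31, 3.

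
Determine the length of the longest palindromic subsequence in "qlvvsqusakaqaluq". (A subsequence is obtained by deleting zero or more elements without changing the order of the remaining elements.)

One longest palindromic subsequence is qlqakaqlq (positions 1,2,6,9,10,11,12,14,16); it reads the same forward and backward, and the interval DP gives dp[1][16] = 9.

9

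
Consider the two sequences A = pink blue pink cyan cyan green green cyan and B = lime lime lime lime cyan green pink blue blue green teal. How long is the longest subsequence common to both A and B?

A longest common subsequence is pink, blue, green (length 3); the LCS DP confirms no longer common subsequence exists.

3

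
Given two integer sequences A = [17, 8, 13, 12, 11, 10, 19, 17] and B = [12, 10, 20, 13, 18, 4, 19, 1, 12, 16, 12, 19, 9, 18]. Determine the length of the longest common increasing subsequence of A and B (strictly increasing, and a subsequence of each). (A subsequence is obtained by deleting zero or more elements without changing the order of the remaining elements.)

2

A longest common strictly increasing subsequence is 12, 19 (length 2); it appears in order in both A and B, and no longer such subsequence exists.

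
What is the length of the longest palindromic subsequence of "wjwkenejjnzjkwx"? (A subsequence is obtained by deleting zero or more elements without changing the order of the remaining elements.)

One longest palindromic subsequence is wknjjnkw (positions 3,4,6,8,9,10,13,14); it reads the same forward and backward, and the interval DP gives dp[1][15] = 8.

8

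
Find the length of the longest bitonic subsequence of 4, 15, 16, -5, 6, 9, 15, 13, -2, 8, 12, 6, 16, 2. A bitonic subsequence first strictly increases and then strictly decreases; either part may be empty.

8

Let inc[i] be the LIS ending at i and dec[i] the longest strictly decreasing subsequence starting at i. inc = [1, 2, 3, 1, 2, 3, 4, 4, 2, 3, 4, 3, 5, 3], dec = [2, 5, 6, 1, 2, 4, 5, 4, 1, 3, 3, 2, 2, 1].
max_i inc[i]+dec[i]−1 = 8, with one witness 4, 15, 16, 15, 13, 12, 6, 2.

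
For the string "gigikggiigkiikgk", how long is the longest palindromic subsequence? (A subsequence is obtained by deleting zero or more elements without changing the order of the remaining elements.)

One longest palindromic subsequence is giikgiigkiig (positions 1,2,4,5,6,8,9,10,11,12,13,15); it reads the same forward and backward, and the interval DP gives dp[1][16] = 12.

12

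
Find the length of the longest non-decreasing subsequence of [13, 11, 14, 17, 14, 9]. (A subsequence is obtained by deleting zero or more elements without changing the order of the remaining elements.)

Let dp[i] be the longest non-decreasing subsequence ending at position i. Then dp = [1, 1, 2, 3, 3, 1].
The maximum is 3; one witness is 13, 14, 17 at positions 1,3,4.

3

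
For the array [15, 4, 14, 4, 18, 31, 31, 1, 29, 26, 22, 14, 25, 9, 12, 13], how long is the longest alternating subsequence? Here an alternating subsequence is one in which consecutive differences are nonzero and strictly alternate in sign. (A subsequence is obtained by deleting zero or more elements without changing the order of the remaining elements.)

11

Track the best alternating length ending on an up-step vs a down-step at each position: up/down = 1/1, 1/2, 3/2, 1/4, 5/1, 5/1, 5/1, 1/6, 7/6, 7/8, 7/8, 7/8, 9/8, 7/10, 11/10, 11/10.
The maximum over both is 11; one such subsequence is 15, 4, 14, 4, 18, 1, 29, 22, 25, 9, 12.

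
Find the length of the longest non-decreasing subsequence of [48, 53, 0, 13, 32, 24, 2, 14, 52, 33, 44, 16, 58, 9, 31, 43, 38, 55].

7

One longest non-decreasing subsequence is 0, 13, 14, 16, 31, 43, 55 (positions 3,4,8,12,15,16,18), of length 7; no longer one exists.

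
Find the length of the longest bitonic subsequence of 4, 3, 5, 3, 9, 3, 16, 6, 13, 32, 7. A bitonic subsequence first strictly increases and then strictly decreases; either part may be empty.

Let inc[i] be the LIS ending at i and dec[i] the longest strictly decreasing subsequence starting at i. inc = [1, 1, 2, 1, 3, 1, 4, 3, 4, 5, 4], dec = [2, 1, 2, 1, 2, 1, 3, 1, 2, 2, 1].
max_i inc[i]+dec[i]−1 = 6, with one witness 4, 5, 9, 16, 13, 7.

6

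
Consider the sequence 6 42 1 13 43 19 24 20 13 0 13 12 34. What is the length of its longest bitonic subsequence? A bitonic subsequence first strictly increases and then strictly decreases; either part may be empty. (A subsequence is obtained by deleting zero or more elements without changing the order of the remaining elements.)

One longest bitonic subsequence is 6, 42, 43, 24, 20, 13, 12 (positions 1,2,5,7,8,11,12): it rises to 43 then falls. Length 7 is optimal.

7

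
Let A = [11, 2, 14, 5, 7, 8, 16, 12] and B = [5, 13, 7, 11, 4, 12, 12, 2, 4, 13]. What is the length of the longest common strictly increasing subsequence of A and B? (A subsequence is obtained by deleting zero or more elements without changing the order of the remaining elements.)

For each value that appears in both, track the longest common increasing run ending there.
The best achievable length is 3; one witness is 5, 7, 12 (A-positions 4,5,8, B-positions 1,3,6).

3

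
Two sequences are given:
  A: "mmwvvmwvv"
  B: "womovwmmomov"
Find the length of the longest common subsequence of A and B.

A longest common subsequence is mmmv (length 4); the LCS DP confirms no longer common subsequence exists.

4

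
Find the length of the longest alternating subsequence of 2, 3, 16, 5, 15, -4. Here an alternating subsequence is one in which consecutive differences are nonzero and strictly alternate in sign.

Track the best alternating length ending on an up-step vs a down-step at each position: up/down = 1/1, 2/1, 2/1, 2/3, 4/3, 1/5.
The maximum over both is 5; one such subsequence is 2, 16, 5, 15, -4.

5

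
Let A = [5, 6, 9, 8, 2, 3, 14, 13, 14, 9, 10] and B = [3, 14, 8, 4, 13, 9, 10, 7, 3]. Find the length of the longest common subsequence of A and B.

Backtracking the LCS table gives one alignment: 3 (A6,B1) → 14 (A7,B2) → 13 (A8,B5) → 9 (A10,B6) → 10 (A11,B7).
So the longest common subsequence has length 5.

5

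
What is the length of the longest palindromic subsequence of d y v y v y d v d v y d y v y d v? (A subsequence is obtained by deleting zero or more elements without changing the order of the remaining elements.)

13

One longest palindromic subsequence is vyvydvdvdyvyv (positions 3,4,5,6,7,8,9,10,12,13,14,15,17); it reads the same forward and backward, and the interval DP gives dp[1][17] = 13.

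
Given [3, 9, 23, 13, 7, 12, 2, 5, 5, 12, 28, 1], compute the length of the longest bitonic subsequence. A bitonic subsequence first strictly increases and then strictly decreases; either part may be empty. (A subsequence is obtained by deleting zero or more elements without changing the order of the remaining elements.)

7

One longest bitonic subsequence is 3, 9, 23, 13, 12, 5, 1 (positions 1,2,3,4,6,9,12): it rises to 23 then falls. Length 7 is optimal.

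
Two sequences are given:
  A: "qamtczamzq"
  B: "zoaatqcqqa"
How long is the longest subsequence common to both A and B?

4

Backtracking the LCS table gives one alignment: a (A2,B4) → t (A4,B5) → c (A5,B7) → a (A7,B10).
So the longest common subsequence has length 4.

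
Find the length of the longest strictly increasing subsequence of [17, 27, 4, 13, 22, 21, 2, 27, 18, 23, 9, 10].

Scanning left to right, the best length ending at each element is: 17→1, 27→2, 4→1, 13→2, 22→3, 21→3, 2→1, 27→4, 18→3, 23→4, 9→2, 10→3.
So the longest increasing subsequence has length 4, e.g. 4, 13, 22, 27.

4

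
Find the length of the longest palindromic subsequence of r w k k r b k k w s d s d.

7

One longest palindromic subsequence is wkkbkkw (positions 2,3,4,6,7,8,9); it reads the same forward and backward, and the interval DP gives dp[1][13] = 7.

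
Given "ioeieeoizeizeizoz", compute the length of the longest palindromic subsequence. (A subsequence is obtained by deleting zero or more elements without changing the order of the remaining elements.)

9

Using dp[i][j] = 2 + dp[i+1][j−1] if the ends match, else max(dp[i+1][j], dp[i][j−1]):
dp[1][17] = 9. A witness is oiezizeio at positions 2,4,5,9,11,12,13,14,16.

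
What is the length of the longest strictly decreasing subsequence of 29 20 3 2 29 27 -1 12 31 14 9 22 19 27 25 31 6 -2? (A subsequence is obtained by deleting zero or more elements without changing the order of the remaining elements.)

Let dp[i] be the longest decreasing subsequence ending at position i. Then dp = [1, 2, 3, 4, 1, 2, 5, 3, 1, 3, 4, 3, 4, 2, 3, 1, 5, 6].
The maximum is 6; one witness is 29, 20, 3, 2, -1, -2 at positions 1,2,3,4,7,18.

6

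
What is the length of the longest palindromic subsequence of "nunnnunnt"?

Using dp[i][j] = 2 + dp[i+1][j−1] if the ends match, else max(dp[i+1][j], dp[i][j−1]):
dp[1][9] = 7. A witness is nunnnun at positions 1,2,3,4,5,6,8.

7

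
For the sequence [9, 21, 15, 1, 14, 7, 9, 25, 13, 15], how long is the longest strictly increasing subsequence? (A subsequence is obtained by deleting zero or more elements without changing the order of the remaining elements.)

5

One longest increasing subsequence is 1, 7, 9, 13, 15 (positions 4,6,7,9,10), of length 5; no longer one exists.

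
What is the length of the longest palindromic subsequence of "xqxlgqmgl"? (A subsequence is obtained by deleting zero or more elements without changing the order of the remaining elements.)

Using dp[i][j] = 2 + dp[i+1][j−1] if the ends match, else max(dp[i+1][j], dp[i][j−1]):
dp[1][9] = 5. A witness is lgmgl at positions 4,5,7,8,9.

5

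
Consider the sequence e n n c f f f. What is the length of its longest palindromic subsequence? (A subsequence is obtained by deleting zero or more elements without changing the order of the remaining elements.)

Using dp[i][j] = 2 + dp[i+1][j−1] if the ends match, else max(dp[i+1][j], dp[i][j−1]):
dp[1][7] = 3. A witness is fff at positions 5,6,7.

3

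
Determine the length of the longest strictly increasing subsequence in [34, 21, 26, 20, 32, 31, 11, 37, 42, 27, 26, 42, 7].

Scanning left to right, the best length ending at each element is: 34→1, 21→1, 26→2, 20→1, 32→3, 31→3, 11→1, 37→4, 42→5, 27→3, 26→2, 42→5, 7→1.
So the longest increasing subsequence has length 5, e.g. 21, 26, 32, 37, 42.

5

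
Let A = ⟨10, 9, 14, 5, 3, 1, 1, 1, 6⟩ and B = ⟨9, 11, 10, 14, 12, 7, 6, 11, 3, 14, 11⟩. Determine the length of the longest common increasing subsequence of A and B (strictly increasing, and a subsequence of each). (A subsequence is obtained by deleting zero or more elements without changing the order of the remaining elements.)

2

A longest common strictly increasing subsequence is 9, 14 (length 2); it appears in order in both A and B, and no longer such subsequence exists.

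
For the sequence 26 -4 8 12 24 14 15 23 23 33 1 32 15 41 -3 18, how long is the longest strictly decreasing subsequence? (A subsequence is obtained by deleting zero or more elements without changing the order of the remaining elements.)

Let dp[i] be the longest decreasing subsequence ending at position i. Then dp = [1, 2, 2, 2, 2, 3, 3, 3, 3, 1, 4, 2, 4, 1, 5, 4].
The maximum is 5; one witness is 26, 24, 14, 1, -3 at positions 1,5,6,11,15.

5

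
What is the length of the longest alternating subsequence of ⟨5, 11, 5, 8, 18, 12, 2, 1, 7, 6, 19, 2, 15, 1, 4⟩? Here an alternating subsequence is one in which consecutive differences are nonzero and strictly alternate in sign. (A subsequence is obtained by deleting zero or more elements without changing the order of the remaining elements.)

12

Track the best alternating length ending on an up-step vs a down-step at each position: up/down = 1/1, 2/1, 1/3, 4/3, 4/1, 4/5, 1/5, 1/5, 6/5, 6/7, 8/1, 6/9, 10/9, 1/11, 12/11.
The maximum over both is 12; one such subsequence is 5, 11, 5, 8, 2, 7, 6, 19, 2, 15, 1, 4.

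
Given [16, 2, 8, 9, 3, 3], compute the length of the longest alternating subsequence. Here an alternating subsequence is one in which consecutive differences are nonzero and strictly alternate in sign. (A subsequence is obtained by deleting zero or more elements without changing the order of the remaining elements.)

A longest alternating subsequence is 16, 2, 8, 3 (positions 1,2,3,5); its 3 consecutive differences strictly alternate in sign, and length 4 is optimal.

4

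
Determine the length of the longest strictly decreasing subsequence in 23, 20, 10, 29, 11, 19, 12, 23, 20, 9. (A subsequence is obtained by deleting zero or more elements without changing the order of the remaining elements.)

5

One longest decreasing subsequence is 23, 20, 19, 12, 9 (positions 1,2,6,7,10), of length 5; no longer one exists.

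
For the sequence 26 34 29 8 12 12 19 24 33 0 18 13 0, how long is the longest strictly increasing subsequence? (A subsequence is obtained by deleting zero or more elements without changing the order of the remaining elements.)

Let dp[i] be the longest increasing subsequence ending at position i. Then dp = [1, 2, 2, 1, 2, 2, 3, 4, 5, 1, 3, 3, 1].
The maximum is 5; one witness is 8, 12, 19, 24, 33 at positions 4,5,7,8,9.

5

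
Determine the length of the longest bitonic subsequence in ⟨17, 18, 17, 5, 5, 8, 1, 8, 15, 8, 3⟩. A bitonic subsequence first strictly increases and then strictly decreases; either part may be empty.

6

One longest bitonic subsequence is 17, 18, 17, 15, 8, 3 (positions 1,2,3,9,10,11): it rises to 18 then falls. Length 6 is optimal.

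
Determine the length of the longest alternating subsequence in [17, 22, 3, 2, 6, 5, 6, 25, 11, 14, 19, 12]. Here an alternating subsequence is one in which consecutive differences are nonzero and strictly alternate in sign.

A longest alternating subsequence is 17, 22, 3, 6, 5, 25, 11, 14, 12 (positions 1,2,3,5,6,8,9,10,12); its 8 consecutive differences strictly alternate in sign, and length 9 is optimal.

9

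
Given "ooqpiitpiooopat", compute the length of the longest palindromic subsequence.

8

One longest palindromic subsequence is oopiipoo (positions 1,2,4,5,6,8,11,12); it reads the same forward and backward, and the interval DP gives dp[1][15] = 8.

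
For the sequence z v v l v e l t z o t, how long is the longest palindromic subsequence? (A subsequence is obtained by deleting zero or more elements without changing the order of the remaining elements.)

5

Using dp[i][j] = 2 + dp[i+1][j−1] if the ends match, else max(dp[i+1][j], dp[i][j−1]):
dp[1][11] = 5. A witness is zlelz at positions 1,4,6,7,9.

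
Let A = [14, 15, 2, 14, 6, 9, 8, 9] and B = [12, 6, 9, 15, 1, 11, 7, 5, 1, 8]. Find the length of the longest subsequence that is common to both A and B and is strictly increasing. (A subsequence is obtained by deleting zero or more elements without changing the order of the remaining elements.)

For each value that appears in both, track the longest common increasing run ending there.
The best achievable length is 2; one witness is 6, 9 (A-positions 5,6, B-positions 2,3).

2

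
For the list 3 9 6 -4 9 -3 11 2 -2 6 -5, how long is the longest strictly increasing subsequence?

4

Scanning left to right, the best length ending at each element is: 3→1, 9→2, 6→2, -4→1, 9→3, -3→2, 11→4, 2→3, -2→3, 6→4, -5→1.
So the longest increasing subsequence has length 4, e.g. 3, 6, 9, 11.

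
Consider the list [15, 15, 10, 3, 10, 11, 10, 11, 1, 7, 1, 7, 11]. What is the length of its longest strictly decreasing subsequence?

5

Scanning left to right, the best length ending at each element is: 15→1, 15→1, 10→2, 3→3, 10→2, 11→2, 10→3, 11→2, 1→4, 7→4, 1→5, 7→4, 11→2.
So the longest decreasing subsequence has length 5, e.g. 15, 11, 10, 7, 1.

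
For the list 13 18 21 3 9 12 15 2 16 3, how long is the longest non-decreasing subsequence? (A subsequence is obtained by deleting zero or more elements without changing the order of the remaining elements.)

Let dp[i] be the longest non-decreasing subsequence ending at position i. Then dp = [1, 2, 3, 1, 2, 3, 4, 1, 5, 2].
The maximum is 5; one witness is 3, 9, 12, 15, 16 at positions 4,5,6,7,9.

5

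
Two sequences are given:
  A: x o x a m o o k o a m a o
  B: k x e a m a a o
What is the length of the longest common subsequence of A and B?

6

A longest common subsequence is xamaao (length 6); the LCS DP confirms no longer common subsequence exists.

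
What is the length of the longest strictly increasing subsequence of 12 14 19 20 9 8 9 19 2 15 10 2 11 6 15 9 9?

5

Scanning left to right, the best length ending at each element is: 12→1, 14→2, 19→3, 20→4, 9→1, 8→1, 9→2, 19→3, 2→1, 15→3, 10→3, 2→1, 11→4, 6→2, 15→5, 9→3, 9→3.
So the longest increasing subsequence has length 5, e.g. 8, 9, 10, 11, 15.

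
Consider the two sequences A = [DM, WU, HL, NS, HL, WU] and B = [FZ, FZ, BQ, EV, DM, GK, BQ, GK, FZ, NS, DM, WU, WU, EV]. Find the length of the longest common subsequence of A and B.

A longest common subsequence is DM, WU, WU (length 3); the LCS DP confirms no longer common subsequence exists.

3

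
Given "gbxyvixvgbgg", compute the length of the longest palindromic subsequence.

One longest palindromic subsequence is gbvxvbg (positions 1,2,5,7,8,10,12); it reads the same forward and backward, and the interval DP gives dp[1][12] = 7.

7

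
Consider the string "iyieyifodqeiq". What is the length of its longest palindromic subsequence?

5

Using dp[i][j] = 2 + dp[i+1][j−1] if the ends match, else max(dp[i+1][j], dp[i][j−1]):
dp[1][13] = 5. A witness is ieqei at positions 3,4,10,11,12.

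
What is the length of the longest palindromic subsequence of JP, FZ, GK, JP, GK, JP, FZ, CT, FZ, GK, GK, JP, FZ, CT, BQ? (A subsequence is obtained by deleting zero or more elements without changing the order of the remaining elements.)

9

One longest palindromic subsequence is FZ JP GK FZ CT FZ GK JP FZ (positions 2,4,5,7,8,9,11,12,13); it reads the same forward and backward, and the interval DP gives dp[1][15] = 9.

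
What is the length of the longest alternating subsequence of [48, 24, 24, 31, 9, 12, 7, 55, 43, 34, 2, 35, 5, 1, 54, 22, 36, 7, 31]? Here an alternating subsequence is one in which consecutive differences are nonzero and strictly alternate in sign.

A longest alternating subsequence is 48, 24, 31, 9, 12, 7, 55, 34, 35, 5, 54, 22, 36, 7, 31 (positions 1,2,4,5,6,7,8,10,12,13,15,16,17,18,19); its 14 consecutive differences strictly alternate in sign, and length 15 is optimal.

15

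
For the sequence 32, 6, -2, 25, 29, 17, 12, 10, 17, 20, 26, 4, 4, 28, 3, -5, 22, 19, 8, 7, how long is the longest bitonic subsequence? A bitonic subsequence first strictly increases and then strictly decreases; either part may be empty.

One longest bitonic subsequence is 6, 12, 17, 20, 26, 28, 22, 19, 8, 7 (positions 2,7,9,10,11,14,17,18,19,20): it rises to 28 then falls. Length 10 is optimal.

10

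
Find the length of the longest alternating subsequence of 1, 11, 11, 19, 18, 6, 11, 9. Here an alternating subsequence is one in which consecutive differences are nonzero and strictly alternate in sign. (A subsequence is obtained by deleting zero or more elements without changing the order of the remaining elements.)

A longest alternating subsequence is 1, 11, 6, 11, 9 (positions 1,2,6,7,8); its 4 consecutive differences strictly alternate in sign, and length 5 is optimal.

5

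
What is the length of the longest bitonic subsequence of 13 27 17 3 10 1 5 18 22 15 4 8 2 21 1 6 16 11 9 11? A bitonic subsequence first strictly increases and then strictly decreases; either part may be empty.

Let inc[i] be the LIS ending at i and dec[i] the longest strictly decreasing subsequence starting at i. inc = [1, 2, 2, 1, 2, 1, 2, 3, 4, 3, 2, 3, 2, 4, 1, 3, 4, 4, 4, 5], dec = [6, 7, 6, 3, 5, 1, 4, 5, 5, 4, 3, 3, 2, 4, 1, 1, 3, 2, 1, 1].
max_i inc[i]+dec[i]−1 = 8, with one witness 13, 27, 17, 10, 5, 4, 2, 1.

8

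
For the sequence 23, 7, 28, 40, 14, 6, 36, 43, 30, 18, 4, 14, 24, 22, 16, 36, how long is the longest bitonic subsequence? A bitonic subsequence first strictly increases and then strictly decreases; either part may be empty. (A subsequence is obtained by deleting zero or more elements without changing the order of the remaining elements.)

Let inc[i] be the LIS ending at i and dec[i] the longest strictly decreasing subsequence starting at i. inc = [1, 1, 2, 3, 2, 1, 3, 4, 3, 3, 1, 2, 4, 4, 3, 5], dec = [4, 3, 4, 6, 3, 2, 5, 5, 4, 2, 1, 1, 3, 2, 1, 1].
max_i inc[i]+dec[i]−1 = 8, with one witness 23, 28, 40, 36, 30, 24, 22, 16.

8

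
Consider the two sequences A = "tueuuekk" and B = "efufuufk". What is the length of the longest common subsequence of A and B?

4

Backtracking the LCS table gives one alignment: u (A2,B3) → u (A4,B5) → u (A5,B6) → k (A8,B8).
So the longest common subsequence has length 4.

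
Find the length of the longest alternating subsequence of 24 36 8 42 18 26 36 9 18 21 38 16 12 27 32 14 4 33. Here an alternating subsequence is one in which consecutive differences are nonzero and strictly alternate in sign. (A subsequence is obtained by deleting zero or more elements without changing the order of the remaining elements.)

A longest alternating subsequence is 24, 36, 8, 42, 18, 26, 9, 18, 16, 27, 14, 33 (positions 1,2,3,4,5,6,8,9,12,14,16,18); its 11 consecutive differences strictly alternate in sign, and length 12 is optimal.

12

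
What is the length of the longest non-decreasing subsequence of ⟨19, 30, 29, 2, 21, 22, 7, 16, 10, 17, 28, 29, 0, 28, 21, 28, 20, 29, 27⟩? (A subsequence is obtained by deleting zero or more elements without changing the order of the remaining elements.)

Let dp[i] be the longest non-decreasing subsequence ending at position i. Then dp = [1, 2, 2, 1, 2, 3, 2, 3, 3, 4, 5, 6, 1, 6, 5, 7, 5, 8, 6].
The maximum is 8; one witness is 2, 7, 16, 17, 28, 28, 28, 29 at positions 4,7,8,10,11,14,16,18.

8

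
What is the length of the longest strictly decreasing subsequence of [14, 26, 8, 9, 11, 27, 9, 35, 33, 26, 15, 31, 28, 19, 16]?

6

Scanning left to right, the best length ending at each element is: 14→1, 26→1, 8→2, 9→2, 11→2, 27→1, 9→3, 35→1, 33→2, 26→3, 15→4, 31→3, 28→4, 19→5, 16→6.
So the longest decreasing subsequence has length 6, e.g. 35, 33, 31, 28, 19, 16.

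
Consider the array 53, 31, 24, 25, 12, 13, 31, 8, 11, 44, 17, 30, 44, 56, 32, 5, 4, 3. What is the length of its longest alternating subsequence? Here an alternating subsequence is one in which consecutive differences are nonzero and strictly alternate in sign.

10

Track the best alternating length ending on an up-step vs a down-step at each position: up/down = 1/1, 1/2, 1/2, 3/2, 1/4, 5/4, 5/2, 1/6, 7/6, 7/2, 7/8, 9/8, 9/2, 9/1, 9/10, 1/10, 1/10, 1/10.
The maximum over both is 10; one such subsequence is 53, 24, 25, 12, 13, 8, 44, 17, 44, 32.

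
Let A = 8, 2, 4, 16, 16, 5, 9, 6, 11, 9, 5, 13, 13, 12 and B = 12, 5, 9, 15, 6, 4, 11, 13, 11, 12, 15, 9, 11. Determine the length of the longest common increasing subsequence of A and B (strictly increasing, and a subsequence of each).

For each value that appears in both, track the longest common increasing run ending there.
The best achievable length is 4; one witness is 5, 9, 11, 13 (A-positions 6,7,9,12, B-positions 2,3,7,8).

4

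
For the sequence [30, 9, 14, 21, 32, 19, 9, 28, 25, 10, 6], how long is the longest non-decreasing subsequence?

Let dp[i] be the longest non-decreasing subsequence ending at position i. Then dp = [1, 1, 2, 3, 4, 3, 2, 4, 4, 3, 1].
The maximum is 4; one witness is 9, 14, 21, 32 at positions 2,3,4,5.

4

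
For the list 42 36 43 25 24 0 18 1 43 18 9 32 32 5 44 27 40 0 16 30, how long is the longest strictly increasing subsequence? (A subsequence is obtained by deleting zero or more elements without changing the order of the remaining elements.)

One longest increasing subsequence is 0, 1, 18, 32, 44 (positions 6,8,10,12,15), of length 5; no longer one exists.

5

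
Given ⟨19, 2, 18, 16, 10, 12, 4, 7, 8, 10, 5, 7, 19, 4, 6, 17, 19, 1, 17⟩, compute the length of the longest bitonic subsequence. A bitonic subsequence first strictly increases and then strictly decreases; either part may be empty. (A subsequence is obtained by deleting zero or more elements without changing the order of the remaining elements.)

One longest bitonic subsequence is 19, 18, 16, 12, 10, 7, 6, 1 (positions 1,3,4,6,10,12,15,18): it rises to 19 then falls. Length 8 is optimal.

8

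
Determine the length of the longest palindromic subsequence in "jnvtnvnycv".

5

One longest palindromic subsequence is vnvnv (positions 3,5,6,7,10); it reads the same forward and backward, and the interval DP gives dp[1][10] = 5.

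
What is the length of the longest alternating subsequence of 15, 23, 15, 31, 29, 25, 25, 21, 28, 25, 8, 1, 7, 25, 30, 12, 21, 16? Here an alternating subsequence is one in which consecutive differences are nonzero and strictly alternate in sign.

11

A longest alternating subsequence is 15, 23, 15, 31, 25, 28, 8, 25, 12, 21, 16 (positions 1,2,3,4,6,9,11,14,16,17,18); its 10 consecutive differences strictly alternate in sign, and length 11 is optimal.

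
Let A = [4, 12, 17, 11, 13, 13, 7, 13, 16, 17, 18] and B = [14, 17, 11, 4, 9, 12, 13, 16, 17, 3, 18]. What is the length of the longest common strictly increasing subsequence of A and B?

A longest common strictly increasing subsequence is 4, 12, 13, 16, 17, 18 (length 6); it appears in order in both A and B, and no longer such subsequence exists.

6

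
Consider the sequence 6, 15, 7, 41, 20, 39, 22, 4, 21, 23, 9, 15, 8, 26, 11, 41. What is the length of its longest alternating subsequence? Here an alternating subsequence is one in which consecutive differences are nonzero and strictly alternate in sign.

14

A longest alternating subsequence is 6, 15, 7, 41, 20, 39, 4, 21, 9, 15, 8, 26, 11, 41 (positions 1,2,3,4,5,6,8,9,11,12,13,14,15,16); its 13 consecutive differences strictly alternate in sign, and length 14 is optimal.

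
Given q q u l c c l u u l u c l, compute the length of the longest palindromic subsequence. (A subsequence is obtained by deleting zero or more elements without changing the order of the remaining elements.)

Using dp[i][j] = 2 + dp[i+1][j−1] if the ends match, else max(dp[i+1][j], dp[i][j−1]):
dp[1][13] = 8. A witness is lcluulcl at positions 4,5,7,8,9,10,12,13.

8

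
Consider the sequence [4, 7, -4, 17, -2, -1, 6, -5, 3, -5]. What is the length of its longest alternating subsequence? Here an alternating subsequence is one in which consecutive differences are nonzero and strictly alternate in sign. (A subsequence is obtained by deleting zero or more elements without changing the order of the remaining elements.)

9

Track the best alternating length ending on an up-step vs a down-step at each position: up/down = 1/1, 2/1, 1/3, 4/1, 4/5, 6/5, 6/5, 1/7, 8/7, 1/9.
The maximum over both is 9; one such subsequence is 4, 7, -4, 17, -2, -1, -5, 3, -5.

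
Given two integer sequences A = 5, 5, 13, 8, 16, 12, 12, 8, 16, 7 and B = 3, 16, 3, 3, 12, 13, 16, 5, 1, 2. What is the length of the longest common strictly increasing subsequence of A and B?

For each value that appears in both, track the longest common increasing run ending there.
The best achievable length is 2; one witness is 13, 16 (A-positions 3,5, B-positions 6,7).

2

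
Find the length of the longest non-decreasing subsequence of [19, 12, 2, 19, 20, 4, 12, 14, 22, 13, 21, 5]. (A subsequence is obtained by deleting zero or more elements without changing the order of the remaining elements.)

5

Scanning left to right, the best length ending at each element is: 19→1, 12→1, 2→1, 19→2, 20→3, 4→2, 12→3, 14→4, 22→5, 13→4, 21→5, 5→3.
So the longest non-decreasing subsequence has length 5, e.g. 2, 4, 12, 14, 22.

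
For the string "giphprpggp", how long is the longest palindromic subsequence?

5

Using dp[i][j] = 2 + dp[i+1][j−1] if the ends match, else max(dp[i+1][j], dp[i][j−1]):
dp[1][10] = 5. A witness is pprpp at positions 3,5,6,7,10.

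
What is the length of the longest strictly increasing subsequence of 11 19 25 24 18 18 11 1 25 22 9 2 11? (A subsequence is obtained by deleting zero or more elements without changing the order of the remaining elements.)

Let dp[i] be the longest increasing subsequence ending at position i. Then dp = [1, 2, 3, 3, 2, 2, 1, 1, 4, 3, 2, 2, 3].
The maximum is 4; one witness is 11, 19, 24, 25 at positions 1,2,4,9.

4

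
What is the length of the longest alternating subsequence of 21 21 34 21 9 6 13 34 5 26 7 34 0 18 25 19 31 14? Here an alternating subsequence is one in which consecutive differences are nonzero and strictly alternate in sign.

13

A longest alternating subsequence is 21, 34, 9, 13, 5, 26, 7, 34, 0, 25, 19, 31, 14 (positions 1,3,5,7,9,10,11,12,13,15,16,17,18); its 12 consecutive differences strictly alternate in sign, and length 13 is optimal.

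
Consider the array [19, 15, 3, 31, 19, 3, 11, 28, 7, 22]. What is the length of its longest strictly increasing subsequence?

Scanning left to right, the best length ending at each element is: 19→1, 15→1, 3→1, 31→2, 19→2, 3→1, 11→2, 28→3, 7→2, 22→3.
So the longest increasing subsequence has length 3, e.g. 15, 19, 28.

3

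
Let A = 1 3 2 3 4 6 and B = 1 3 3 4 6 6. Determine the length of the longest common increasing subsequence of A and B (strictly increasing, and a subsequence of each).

4

For each value that appears in both, track the longest common increasing run ending there.
The best achievable length is 4; one witness is 1, 3, 4, 6 (A-positions 1,2,5,6, B-positions 1,2,4,5).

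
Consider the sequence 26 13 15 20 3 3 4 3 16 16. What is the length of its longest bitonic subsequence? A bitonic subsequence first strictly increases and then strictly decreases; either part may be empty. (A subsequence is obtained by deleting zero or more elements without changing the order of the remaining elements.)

5

Let inc[i] be the LIS ending at i and dec[i] the longest strictly decreasing subsequence starting at i. inc = [1, 1, 2, 3, 1, 1, 2, 1, 3, 3], dec = [4, 3, 3, 3, 1, 1, 2, 1, 1, 1].
max_i inc[i]+dec[i]−1 = 5, with one witness 13, 15, 20, 4, 3.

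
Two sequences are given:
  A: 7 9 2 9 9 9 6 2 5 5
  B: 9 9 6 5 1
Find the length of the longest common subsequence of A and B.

A longest common subsequence is 9, 9, 6, 5 (length 4); the LCS DP confirms no longer common subsequence exists.

4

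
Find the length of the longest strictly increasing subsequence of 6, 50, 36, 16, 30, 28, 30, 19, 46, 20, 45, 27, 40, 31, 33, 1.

One longest increasing subsequence is 6, 16, 19, 20, 27, 31, 33 (positions 1,4,8,10,12,14,15), of length 7; no longer one exists.

7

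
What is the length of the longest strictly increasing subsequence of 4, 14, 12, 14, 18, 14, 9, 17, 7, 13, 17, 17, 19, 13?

5

Scanning left to right, the best length ending at each element is: 4→1, 14→2, 12→2, 14→3, 18→4, 14→3, 9→2, 17→4, 7→2, 13→3, 17→4, 17→4, 19→5, 13→3.
So the longest increasing subsequence has length 5, e.g. 4, 12, 14, 18, 19.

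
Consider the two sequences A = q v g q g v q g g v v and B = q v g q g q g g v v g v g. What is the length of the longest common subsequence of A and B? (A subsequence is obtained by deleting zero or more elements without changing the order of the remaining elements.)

10

A longest common subsequence is qvgqgqggvv (length 10); the LCS DP confirms no longer common subsequence exists.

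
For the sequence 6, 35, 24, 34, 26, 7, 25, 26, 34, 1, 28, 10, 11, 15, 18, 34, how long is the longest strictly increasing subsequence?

Scanning left to right, the best length ending at each element is: 6→1, 35→2, 24→2, 34→3, 26→3, 7→2, 25→3, 26→4, 34→5, 1→1, 28→5, 10→3, 11→4, 15→5, 18→6, 34→7.
So the longest increasing subsequence has length 7, e.g. 6, 7, 10, 11, 15, 18, 34.

7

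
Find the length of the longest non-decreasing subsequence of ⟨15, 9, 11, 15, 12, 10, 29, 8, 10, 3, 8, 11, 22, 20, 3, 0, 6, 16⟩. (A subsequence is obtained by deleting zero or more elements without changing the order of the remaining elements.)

Let dp[i] be the longest non-decreasing subsequence ending at position i. Then dp = [1, 1, 2, 3, 3, 2, 4, 1, 3, 1, 2, 4, 5, 5, 2, 1, 3, 5].
The maximum is 5; one witness is 9, 10, 10, 11, 22 at positions 2,6,9,12,13.

5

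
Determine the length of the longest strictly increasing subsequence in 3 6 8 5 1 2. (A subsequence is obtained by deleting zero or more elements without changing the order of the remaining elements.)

Let dp[i] be the longest increasing subsequence ending at position i. Then dp = [1, 2, 3, 2, 1, 2].
The maximum is 3; one witness is 3, 6, 8 at positions 1,2,3.

3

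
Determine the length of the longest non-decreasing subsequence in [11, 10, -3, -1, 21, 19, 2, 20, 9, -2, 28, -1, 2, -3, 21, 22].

Scanning left to right, the best length ending at each element is: 11→1, 10→1, -3→1, -1→2, 21→3, 19→3, 2→3, 20→4, 9→4, -2→2, 28→5, -1→3, 2→4, -3→2, 21→5, 22→6.
So the longest non-decreasing subsequence has length 6, e.g. -3, -1, 19, 20, 21, 22.

6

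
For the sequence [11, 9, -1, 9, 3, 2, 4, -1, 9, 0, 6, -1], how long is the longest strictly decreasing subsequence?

Let dp[i] be the longest decreasing subsequence ending at position i. Then dp = [1, 2, 3, 2, 3, 4, 3, 5, 2, 5, 3, 6].
The maximum is 6; one witness is 11, 9, 3, 2, 0, -1 at positions 1,2,5,6,10,12.

6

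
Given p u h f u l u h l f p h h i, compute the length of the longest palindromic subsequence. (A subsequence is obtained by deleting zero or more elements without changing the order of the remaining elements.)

One longest palindromic subsequence is hflhlfh (positions 3,4,6,8,9,10,13); it reads the same forward and backward, and the interval DP gives dp[1][14] = 7.

7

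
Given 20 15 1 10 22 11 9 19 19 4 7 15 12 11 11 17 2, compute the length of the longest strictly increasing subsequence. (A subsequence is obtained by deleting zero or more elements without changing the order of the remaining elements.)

Scanning left to right, the best length ending at each element is: 20→1, 15→1, 1→1, 10→2, 22→3, 11→3, 9→2, 19→4, 19→4, 4→2, 7→3, 15→4, 12→4, 11→4, 11→4, 17→5, 2→2.
So the longest increasing subsequence has length 5, e.g. 1, 10, 11, 15, 17.

5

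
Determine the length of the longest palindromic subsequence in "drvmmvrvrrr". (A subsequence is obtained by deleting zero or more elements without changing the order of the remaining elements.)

6

One longest palindromic subsequence is rvmmvr (positions 2,3,4,5,8,11); it reads the same forward and backward, and the interval DP gives dp[1][11] = 6.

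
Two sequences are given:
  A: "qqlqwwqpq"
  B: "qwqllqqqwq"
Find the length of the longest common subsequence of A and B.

Backtracking the LCS table gives one alignment: q (A1,B1) → q (A2,B3) → l (A3,B5) → q (A4,B8) → w (A6,B9) → q (A9,B10).
So the longest common subsequence has length 6.

6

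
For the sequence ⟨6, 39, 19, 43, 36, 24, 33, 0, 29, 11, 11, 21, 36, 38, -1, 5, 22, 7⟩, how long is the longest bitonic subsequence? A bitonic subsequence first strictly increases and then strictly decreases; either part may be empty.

8

One longest bitonic subsequence is 6, 39, 43, 36, 33, 29, 22, 7 (positions 1,2,4,5,7,9,17,18): it rises to 43 then falls. Length 8 is optimal.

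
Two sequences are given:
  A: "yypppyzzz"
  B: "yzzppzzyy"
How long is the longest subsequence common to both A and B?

Backtracking the LCS table gives one alignment: y (A1,B1) → p (A4,B4) → p (A5,B5) → z (A7,B6) → z (A8,B7).
So the longest common subsequence has length 5.

5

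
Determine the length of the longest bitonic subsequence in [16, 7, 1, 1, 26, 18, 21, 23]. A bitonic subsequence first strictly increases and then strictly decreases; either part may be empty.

4

One longest bitonic subsequence is 16, 18, 21, 23 (positions 1,6,7,8): it rises to 23 then falls. Length 4 is optimal.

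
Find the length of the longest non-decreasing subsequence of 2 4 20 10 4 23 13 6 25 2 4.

5

Let dp[i] be the longest non-decreasing subsequence ending at position i. Then dp = [1, 2, 3, 3, 3, 4, 4, 4, 5, 2, 4].
The maximum is 5; one witness is 2, 4, 20, 23, 25 at positions 1,2,3,6,9.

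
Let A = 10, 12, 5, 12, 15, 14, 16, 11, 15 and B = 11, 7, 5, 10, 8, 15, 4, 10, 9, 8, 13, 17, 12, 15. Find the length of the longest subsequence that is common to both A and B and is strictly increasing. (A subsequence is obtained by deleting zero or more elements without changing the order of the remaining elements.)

A longest common strictly increasing subsequence is 10, 12, 15 (length 3); it appears in order in both A and B, and no longer such subsequence exists.

3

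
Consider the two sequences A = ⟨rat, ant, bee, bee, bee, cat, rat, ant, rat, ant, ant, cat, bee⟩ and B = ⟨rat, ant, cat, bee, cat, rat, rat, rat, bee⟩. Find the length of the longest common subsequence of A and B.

Backtracking the LCS table gives one alignment: rat (A1,B1) → ant (A2,B2) → bee (A5,B4) → cat (A6,B5) → rat (A7,B7) → rat (A9,B8) → bee (A13,B9).
So the longest common subsequence has length 7.

7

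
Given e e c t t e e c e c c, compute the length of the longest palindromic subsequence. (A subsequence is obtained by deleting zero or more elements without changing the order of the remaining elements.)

6

One longest palindromic subsequence is eceece (positions 2,3,6,7,8,9); it reads the same forward and backward, and the interval DP gives dp[1][11] = 6.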